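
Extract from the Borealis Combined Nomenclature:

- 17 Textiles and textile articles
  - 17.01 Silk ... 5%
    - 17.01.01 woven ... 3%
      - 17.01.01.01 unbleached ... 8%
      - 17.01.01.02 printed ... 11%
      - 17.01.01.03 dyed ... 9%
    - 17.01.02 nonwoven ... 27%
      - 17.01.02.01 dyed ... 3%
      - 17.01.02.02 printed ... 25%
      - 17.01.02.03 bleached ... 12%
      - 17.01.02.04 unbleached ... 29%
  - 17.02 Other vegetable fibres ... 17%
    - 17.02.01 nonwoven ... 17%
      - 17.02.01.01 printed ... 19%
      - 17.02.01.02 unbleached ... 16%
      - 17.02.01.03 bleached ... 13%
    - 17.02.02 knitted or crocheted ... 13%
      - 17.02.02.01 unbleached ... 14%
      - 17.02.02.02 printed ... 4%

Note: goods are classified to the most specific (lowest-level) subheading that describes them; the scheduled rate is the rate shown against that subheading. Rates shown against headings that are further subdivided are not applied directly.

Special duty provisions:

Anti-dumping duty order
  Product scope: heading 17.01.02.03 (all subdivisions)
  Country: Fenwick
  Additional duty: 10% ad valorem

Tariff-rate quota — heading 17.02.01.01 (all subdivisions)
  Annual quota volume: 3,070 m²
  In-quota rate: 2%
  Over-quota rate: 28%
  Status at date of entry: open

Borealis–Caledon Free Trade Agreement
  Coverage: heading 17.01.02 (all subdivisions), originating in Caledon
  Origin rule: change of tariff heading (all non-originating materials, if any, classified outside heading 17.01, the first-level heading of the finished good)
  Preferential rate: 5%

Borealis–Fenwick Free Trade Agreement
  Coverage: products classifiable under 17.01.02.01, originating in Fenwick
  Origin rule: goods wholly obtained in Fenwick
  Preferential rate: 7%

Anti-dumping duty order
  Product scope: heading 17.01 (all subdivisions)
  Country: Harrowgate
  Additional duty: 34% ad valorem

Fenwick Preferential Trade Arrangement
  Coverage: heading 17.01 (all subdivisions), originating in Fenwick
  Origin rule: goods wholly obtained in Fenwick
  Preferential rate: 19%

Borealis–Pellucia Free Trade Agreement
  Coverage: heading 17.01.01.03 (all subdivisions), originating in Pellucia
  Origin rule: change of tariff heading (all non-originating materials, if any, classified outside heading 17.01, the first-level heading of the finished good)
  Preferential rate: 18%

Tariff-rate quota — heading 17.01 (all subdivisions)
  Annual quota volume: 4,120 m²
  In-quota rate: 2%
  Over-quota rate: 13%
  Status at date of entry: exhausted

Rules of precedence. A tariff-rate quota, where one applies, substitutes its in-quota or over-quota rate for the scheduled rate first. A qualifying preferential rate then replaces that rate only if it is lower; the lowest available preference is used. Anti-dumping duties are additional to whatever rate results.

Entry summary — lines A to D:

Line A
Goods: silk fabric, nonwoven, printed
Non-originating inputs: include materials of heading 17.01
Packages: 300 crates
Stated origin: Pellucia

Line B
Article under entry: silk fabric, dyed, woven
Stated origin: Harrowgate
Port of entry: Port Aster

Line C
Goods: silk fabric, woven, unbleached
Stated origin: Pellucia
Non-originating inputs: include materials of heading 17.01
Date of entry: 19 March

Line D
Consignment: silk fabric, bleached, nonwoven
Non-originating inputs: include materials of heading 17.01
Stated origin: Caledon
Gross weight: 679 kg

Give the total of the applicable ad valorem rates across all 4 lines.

Line A: silk → 17.01; nonwoven → 17.01.02; printed → 17.01.02.02. Scheduled 25%. quota on 17.01 exhausted → over-quota 13%; Pellucia agreement on 17.01.01.03: 17.01.02.02 not covered. → 13%.
Line B: silk → 17.01; woven → 17.01.01; dyed → 17.01.01.03. Scheduled 9%. quota on 17.01 exhausted → over-quota 13%; anti-dumping (Harrowgate, 17.01): +34%; total 13% + 34% = 47%. → 47%.
Line C: silk → 17.01; woven → 17.01.01; unbleached → 17.01.01.01. Scheduled 8%. quota on 17.01 exhausted → over-quota 13%; Pellucia agreement on 17.01.01.03: 17.01.01.01 not covered. → 13%.
Line D: silk → 17.01; nonwoven → 17.01.02; bleached → 17.01.02.03. Scheduled 12%. quota on 17.01 exhausted → over-quota 13%; Caledon agreement on 17.01.02: CTH not met. → 13%.
Sum: 13% + 47% + 13% + 13% = 86%.

86%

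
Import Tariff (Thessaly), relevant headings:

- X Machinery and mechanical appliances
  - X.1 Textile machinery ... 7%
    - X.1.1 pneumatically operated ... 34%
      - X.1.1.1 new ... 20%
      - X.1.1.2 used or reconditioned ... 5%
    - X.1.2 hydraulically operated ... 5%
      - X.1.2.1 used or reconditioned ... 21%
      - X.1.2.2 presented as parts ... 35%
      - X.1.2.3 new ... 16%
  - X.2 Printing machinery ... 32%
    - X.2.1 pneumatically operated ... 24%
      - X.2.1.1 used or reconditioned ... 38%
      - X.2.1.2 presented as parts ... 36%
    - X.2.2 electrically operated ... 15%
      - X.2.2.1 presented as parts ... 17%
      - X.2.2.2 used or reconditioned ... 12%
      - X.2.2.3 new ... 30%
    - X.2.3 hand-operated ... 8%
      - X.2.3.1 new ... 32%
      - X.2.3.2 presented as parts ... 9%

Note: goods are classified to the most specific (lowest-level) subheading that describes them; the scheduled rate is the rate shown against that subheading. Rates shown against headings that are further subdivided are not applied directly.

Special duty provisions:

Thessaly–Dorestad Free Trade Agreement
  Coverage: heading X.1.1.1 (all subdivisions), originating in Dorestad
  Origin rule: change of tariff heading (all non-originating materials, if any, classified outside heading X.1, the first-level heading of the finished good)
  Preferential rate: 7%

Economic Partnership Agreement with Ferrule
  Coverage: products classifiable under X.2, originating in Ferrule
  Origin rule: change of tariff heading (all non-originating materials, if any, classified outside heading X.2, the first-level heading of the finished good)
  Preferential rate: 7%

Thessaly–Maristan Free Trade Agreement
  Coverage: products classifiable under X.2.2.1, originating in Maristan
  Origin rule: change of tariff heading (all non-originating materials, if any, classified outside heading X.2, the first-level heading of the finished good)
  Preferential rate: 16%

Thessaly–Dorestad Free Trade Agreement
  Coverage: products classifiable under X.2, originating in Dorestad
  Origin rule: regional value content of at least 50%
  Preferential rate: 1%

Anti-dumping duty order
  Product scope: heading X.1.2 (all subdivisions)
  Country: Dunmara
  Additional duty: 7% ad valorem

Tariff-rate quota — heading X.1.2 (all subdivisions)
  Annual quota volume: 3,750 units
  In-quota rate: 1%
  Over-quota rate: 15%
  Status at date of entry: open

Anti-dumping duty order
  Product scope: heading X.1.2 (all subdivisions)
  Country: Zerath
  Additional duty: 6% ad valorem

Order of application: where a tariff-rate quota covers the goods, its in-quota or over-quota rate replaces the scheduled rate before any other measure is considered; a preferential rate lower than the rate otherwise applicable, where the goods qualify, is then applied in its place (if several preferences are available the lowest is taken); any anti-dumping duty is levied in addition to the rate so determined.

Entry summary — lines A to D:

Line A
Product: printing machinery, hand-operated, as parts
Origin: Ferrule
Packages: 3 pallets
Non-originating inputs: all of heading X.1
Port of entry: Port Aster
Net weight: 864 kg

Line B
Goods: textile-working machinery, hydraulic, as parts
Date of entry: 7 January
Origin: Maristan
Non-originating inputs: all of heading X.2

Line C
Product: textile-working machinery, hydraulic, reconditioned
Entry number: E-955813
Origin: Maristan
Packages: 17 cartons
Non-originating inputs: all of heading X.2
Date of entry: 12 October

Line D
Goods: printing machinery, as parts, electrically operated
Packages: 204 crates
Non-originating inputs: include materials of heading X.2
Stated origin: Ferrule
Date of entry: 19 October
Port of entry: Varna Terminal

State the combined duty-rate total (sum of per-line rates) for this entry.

Line A: printing → X.2; hand-operated → X.2.3; as parts → X.2.3.2. Scheduled 9%. Ferrule agreement on X.2: CTH met → 7% available; preferential 7%. → 7%.
Line B: textile-working → X.1; hydraulic → X.1.2; as parts → X.1.2.2. Scheduled 35%. quota on X.1.2 open → in-quota 1%; Maristan agreement on X.2.2.1: X.1.2.2 not covered. → 1%.
Line C: textile-working → X.1; hydraulic → X.1.2; reconditioned → X.1.2.1. Scheduled 21%. quota on X.1.2 open → in-quota 1%; Maristan agreement on X.2.2.1: X.1.2.1 not covered. → 1%.
Line D: printing → X.2; electrically operated → X.2.2; as parts → X.2.2.1. Scheduled 17%. Ferrule agreement on X.2: CTH not met. → 17%.
Sum: 7% + 1% + 1% + 17% = 26%.

26%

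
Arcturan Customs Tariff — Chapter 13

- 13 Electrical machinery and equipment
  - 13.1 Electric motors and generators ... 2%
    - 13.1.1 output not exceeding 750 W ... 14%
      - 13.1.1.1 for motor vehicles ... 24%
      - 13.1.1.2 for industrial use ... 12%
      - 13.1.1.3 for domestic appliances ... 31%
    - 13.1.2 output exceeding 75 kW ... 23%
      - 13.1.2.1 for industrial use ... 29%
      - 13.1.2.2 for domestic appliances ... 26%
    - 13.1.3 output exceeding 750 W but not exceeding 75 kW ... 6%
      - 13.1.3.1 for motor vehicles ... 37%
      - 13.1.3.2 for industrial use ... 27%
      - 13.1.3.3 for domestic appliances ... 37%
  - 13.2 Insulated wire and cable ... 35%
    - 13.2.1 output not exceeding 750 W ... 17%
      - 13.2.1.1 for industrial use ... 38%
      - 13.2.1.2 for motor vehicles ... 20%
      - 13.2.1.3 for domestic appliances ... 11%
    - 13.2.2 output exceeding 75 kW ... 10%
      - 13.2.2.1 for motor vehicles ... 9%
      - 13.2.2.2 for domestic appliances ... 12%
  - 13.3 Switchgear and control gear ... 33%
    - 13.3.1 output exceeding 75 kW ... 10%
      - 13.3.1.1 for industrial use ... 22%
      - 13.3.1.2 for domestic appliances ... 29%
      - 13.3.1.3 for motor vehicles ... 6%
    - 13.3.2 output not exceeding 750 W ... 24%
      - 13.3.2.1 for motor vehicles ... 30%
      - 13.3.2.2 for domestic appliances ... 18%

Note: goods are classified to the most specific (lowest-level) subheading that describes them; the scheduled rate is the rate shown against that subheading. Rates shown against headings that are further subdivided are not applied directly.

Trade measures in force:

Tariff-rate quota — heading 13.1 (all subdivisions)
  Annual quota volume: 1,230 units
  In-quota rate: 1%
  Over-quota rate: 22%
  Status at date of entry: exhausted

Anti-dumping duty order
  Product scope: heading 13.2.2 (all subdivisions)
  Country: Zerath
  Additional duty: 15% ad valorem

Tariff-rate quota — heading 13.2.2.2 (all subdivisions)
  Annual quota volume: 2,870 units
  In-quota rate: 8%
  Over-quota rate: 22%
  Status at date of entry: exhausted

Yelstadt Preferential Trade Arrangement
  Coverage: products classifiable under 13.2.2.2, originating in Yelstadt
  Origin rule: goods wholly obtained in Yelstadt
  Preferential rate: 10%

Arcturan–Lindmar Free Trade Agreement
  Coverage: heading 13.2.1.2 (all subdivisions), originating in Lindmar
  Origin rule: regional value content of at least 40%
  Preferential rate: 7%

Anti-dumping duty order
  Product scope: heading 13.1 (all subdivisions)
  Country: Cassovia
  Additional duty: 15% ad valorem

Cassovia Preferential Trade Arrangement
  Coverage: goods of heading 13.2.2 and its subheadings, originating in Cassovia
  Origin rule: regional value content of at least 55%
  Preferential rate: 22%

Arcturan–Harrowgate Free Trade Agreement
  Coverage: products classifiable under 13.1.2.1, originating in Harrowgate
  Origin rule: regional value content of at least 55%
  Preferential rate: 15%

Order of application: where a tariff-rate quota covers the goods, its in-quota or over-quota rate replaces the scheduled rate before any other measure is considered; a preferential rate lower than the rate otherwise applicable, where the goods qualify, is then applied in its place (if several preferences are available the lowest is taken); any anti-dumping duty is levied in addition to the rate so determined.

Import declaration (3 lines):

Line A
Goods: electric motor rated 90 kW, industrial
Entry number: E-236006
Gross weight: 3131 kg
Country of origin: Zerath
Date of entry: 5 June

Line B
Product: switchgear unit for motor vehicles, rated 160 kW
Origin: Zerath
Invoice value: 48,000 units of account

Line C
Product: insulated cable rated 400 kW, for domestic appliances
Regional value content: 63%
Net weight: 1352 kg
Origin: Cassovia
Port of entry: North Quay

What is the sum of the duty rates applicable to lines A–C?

Line A: electric motor → 13.1; rated 90 kW → 13.1.2; industrial → 13.1.2.1. Scheduled 29%. quota on 13.1 exhausted → over-quota 22%. → 22%.
Line B: switchgear unit → 13.3; rated 160 kW → 13.3.1; for motor vehicles → 13.3.1.3. Scheduled 6%. No special measure applies. → 6%.
Line C: insulated cable → 13.2; rated 400 kW → 13.2.2; for domestic appliances → 13.2.2.2. Scheduled 12%. quota on 13.2.2.2 exhausted → over-quota 22%; Cassovia agreement on 13.2.2: RVC ≥ 55% → 22% available; preference 22% not lower than 22% → no reduction. → 22%.
Sum: 22% + 6% + 22% = 50%.

50%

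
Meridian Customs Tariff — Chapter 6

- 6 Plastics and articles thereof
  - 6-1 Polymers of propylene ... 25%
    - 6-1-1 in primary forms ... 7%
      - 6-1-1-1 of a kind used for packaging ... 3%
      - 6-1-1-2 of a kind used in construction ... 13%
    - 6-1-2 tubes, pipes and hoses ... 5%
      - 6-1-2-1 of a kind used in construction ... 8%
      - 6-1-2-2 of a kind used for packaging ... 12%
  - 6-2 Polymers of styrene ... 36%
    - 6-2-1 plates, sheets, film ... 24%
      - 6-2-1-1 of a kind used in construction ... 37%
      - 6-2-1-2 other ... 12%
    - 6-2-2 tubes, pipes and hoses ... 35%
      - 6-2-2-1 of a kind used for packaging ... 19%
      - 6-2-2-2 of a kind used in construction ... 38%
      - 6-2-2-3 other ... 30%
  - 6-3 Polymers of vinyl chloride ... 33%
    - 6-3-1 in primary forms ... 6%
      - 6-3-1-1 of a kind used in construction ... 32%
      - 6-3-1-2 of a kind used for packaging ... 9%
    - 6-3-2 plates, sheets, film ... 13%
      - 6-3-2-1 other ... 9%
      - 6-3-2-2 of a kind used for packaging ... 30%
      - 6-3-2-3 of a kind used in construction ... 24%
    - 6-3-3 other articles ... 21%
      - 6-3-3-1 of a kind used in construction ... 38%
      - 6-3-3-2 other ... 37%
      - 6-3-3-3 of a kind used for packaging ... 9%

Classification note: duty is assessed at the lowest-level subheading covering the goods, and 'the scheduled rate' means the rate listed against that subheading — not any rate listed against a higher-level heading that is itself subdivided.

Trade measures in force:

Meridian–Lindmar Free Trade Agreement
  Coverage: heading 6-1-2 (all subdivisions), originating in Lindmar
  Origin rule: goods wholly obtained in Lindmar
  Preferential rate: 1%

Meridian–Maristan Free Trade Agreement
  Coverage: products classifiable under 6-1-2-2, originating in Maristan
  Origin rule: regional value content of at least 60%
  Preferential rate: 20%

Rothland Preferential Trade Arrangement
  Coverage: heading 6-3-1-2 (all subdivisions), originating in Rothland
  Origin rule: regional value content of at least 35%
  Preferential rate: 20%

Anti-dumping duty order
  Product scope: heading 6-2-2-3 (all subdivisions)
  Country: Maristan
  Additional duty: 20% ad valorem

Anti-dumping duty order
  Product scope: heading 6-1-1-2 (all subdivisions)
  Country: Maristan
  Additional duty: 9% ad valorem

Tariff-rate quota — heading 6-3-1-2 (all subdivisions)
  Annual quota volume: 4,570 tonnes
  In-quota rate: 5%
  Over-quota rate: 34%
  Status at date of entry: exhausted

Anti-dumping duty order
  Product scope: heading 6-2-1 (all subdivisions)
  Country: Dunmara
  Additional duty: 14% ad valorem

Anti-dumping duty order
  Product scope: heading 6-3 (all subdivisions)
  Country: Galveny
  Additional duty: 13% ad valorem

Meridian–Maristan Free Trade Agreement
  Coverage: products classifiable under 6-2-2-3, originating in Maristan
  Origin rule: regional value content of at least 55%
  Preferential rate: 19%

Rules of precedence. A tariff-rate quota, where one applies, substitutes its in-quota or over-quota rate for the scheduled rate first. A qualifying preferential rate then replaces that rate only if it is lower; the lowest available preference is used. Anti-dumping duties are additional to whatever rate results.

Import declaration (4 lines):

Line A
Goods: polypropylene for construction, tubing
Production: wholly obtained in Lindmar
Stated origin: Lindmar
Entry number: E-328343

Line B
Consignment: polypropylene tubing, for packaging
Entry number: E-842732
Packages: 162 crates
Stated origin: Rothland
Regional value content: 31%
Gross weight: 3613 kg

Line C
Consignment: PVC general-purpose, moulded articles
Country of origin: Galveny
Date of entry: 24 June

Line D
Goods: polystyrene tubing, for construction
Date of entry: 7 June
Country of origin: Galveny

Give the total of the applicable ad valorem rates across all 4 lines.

101%

Line A: polypropylene → 6-1; tubing → 6-1-2; for construction → 6-1-2-1. Scheduled 8%. Lindmar agreement on 6-1-2: wholly obtained → 1% available; preferential 1%. → 1%.
Line B: polypropylene → 6-1; tubing → 6-1-2; for packaging → 6-1-2-2. Scheduled 12%. Rothland agreement on 6-3-1-2: 6-1-2-2 not covered. → 12%.
Line C: PVC → 6-3; moulded articles → 6-3-3; general-purpose → 6-3-3-2. Scheduled 37%. anti-dumping (Galveny, 6-3): +13%; total 37% + 13% = 50%. → 50%.
Line D: polystyrene → 6-2; tubing → 6-2-2; for construction → 6-2-2-2. Scheduled 38%. No special measure applies. → 38%.
Sum: 1% + 12% + 50% + 38% = 101%.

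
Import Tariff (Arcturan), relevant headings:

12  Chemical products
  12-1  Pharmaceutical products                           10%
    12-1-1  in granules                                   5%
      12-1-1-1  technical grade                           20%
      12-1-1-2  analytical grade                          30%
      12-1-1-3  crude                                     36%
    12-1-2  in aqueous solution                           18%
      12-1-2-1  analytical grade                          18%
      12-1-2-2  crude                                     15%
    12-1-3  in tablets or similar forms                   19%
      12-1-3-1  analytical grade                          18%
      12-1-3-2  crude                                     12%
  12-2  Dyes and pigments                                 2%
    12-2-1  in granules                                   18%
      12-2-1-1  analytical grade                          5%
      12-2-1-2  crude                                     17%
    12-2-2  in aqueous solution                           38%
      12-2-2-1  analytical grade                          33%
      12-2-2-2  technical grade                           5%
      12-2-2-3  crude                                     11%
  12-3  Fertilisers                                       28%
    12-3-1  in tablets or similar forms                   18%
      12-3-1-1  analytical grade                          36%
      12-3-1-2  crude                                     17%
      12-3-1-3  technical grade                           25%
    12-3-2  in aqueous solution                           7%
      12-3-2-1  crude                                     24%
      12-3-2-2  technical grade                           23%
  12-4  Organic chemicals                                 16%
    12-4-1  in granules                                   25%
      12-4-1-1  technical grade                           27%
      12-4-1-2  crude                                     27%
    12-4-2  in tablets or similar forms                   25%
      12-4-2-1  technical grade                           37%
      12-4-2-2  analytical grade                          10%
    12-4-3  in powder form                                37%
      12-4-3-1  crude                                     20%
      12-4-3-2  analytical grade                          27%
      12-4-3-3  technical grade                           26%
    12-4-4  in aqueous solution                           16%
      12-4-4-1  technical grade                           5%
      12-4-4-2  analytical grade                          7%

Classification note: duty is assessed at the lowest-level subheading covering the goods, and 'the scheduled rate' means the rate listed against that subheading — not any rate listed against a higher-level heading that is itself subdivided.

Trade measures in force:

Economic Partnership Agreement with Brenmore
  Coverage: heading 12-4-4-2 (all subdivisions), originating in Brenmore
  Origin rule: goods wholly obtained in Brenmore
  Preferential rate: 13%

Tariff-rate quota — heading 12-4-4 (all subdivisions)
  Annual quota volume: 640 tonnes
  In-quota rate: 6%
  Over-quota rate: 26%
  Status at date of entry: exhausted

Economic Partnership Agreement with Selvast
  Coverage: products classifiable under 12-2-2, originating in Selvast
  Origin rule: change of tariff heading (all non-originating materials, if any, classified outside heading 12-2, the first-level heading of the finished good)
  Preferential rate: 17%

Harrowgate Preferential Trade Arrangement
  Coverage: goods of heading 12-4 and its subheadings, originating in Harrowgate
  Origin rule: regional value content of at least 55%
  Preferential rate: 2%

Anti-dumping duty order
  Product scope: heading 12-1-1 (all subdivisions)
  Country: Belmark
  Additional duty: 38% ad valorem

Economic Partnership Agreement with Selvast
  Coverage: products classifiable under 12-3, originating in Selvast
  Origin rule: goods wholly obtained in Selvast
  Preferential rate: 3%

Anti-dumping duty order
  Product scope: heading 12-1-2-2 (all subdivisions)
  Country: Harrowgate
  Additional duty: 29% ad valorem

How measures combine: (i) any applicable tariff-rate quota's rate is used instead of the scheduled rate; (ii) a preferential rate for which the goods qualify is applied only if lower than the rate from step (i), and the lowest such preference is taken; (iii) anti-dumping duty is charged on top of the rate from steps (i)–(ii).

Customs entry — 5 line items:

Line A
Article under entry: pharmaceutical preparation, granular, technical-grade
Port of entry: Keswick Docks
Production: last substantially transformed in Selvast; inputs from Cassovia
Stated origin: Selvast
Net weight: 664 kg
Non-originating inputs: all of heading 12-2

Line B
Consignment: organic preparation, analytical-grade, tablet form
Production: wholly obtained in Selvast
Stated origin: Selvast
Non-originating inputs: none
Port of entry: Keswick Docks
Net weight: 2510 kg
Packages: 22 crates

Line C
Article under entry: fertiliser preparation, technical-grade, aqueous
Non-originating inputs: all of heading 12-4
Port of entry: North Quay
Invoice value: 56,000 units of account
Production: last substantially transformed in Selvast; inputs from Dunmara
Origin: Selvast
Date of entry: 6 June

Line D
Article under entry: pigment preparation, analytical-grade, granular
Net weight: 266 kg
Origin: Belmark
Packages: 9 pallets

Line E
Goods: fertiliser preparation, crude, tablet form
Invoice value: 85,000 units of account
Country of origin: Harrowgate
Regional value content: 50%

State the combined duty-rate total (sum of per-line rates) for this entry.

Line A: pharmaceutical → 12-1; granular → 12-1-1; technical-grade → 12-1-1-1. Scheduled 20%. Selvast agreement on 12-2-2: 12-1-1-1 not covered; Selvast agreement on 12-3: 12-1-1-1 not covered. → 20%.
Line B: organic → 12-4; tablet form → 12-4-2; analytical-grade → 12-4-2-2. Scheduled 10%. Selvast agreement on 12-2-2: 12-4-2-2 not covered; Selvast agreement on 12-3: 12-4-2-2 not covered. → 10%.
Line C: fertiliser → 12-3; aqueous → 12-3-2; technical-grade → 12-3-2-2. Scheduled 23%. Selvast agreement on 12-2-2: 12-3-2-2 not covered; Selvast agreement on 12-3: not wholly obtained. → 23%.
Line D: pigment → 12-2; granular → 12-2-1; analytical-grade → 12-2-1-1. Scheduled 5%. No special measure applies. → 5%.
Line E: fertiliser → 12-3; tablet form → 12-3-1; crude → 12-3-1-2. Scheduled 17%. Harrowgate agreement on 12-4: 12-3-1-2 not covered. → 17%.
Sum: 20% + 10% + 23% + 5% + 17% = 75%.

75%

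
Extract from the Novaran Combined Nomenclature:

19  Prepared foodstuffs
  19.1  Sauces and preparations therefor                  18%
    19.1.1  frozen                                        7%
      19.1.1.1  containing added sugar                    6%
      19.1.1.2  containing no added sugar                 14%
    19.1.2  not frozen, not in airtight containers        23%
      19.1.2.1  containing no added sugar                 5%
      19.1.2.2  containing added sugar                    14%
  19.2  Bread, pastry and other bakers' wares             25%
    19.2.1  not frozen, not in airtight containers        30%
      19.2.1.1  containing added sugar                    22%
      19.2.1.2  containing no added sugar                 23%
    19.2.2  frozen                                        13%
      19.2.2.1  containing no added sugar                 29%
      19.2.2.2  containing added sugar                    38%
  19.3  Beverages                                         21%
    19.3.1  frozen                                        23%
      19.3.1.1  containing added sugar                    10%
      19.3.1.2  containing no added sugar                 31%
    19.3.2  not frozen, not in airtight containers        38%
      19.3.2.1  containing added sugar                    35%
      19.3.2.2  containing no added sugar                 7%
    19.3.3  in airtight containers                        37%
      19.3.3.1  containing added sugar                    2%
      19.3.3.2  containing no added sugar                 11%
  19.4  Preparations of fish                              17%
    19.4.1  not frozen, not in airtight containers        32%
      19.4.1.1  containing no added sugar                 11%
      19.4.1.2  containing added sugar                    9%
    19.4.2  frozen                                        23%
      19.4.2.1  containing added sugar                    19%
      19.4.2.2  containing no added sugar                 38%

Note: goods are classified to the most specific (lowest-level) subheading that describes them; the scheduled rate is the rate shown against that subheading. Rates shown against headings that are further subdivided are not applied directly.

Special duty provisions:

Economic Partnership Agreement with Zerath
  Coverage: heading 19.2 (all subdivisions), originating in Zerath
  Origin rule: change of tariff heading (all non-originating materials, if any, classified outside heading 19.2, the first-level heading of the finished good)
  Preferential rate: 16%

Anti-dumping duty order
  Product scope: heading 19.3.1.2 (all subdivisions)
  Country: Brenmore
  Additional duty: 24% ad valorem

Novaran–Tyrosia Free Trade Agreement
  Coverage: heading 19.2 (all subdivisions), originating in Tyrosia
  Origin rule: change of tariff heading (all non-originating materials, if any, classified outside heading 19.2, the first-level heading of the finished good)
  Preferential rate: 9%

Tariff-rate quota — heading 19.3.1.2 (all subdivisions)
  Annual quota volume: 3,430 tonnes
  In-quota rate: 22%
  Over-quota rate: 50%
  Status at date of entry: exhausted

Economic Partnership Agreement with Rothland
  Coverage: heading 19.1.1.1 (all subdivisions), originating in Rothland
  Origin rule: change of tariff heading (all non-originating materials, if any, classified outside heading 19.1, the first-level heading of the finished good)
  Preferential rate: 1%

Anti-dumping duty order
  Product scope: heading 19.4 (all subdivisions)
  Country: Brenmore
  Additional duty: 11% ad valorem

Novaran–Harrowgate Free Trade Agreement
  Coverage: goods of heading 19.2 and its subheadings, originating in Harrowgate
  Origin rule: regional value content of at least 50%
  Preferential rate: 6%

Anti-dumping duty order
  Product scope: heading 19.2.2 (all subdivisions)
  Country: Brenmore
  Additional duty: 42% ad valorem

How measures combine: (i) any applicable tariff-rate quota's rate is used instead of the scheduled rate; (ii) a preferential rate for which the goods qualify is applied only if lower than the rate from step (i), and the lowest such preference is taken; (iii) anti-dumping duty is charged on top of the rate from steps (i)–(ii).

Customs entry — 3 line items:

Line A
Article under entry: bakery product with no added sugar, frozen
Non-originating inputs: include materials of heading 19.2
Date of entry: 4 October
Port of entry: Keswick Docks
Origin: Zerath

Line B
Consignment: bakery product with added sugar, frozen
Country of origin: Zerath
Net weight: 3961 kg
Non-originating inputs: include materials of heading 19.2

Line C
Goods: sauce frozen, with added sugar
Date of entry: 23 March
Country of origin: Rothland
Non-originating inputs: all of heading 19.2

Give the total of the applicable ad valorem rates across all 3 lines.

Line A: bakery product → 19.2; frozen → 19.2.2; with no added sugar → 19.2.2.1. Scheduled 29%. Zerath agreement on 19.2: CTH not met. → 29%.
Line B: bakery product → 19.2; frozen → 19.2.2; with added sugar → 19.2.2.2. Scheduled 38%. Zerath agreement on 19.2: CTH not met. → 38%.
Line C: sauce → 19.1; frozen → 19.1.1; with added sugar → 19.1.1.1. Scheduled 6%. Rothland agreement on 19.1.1.1: CTH met → 1% available; preferential 1%. → 1%.
Sum: 29% + 38% + 1% = 68%.

68%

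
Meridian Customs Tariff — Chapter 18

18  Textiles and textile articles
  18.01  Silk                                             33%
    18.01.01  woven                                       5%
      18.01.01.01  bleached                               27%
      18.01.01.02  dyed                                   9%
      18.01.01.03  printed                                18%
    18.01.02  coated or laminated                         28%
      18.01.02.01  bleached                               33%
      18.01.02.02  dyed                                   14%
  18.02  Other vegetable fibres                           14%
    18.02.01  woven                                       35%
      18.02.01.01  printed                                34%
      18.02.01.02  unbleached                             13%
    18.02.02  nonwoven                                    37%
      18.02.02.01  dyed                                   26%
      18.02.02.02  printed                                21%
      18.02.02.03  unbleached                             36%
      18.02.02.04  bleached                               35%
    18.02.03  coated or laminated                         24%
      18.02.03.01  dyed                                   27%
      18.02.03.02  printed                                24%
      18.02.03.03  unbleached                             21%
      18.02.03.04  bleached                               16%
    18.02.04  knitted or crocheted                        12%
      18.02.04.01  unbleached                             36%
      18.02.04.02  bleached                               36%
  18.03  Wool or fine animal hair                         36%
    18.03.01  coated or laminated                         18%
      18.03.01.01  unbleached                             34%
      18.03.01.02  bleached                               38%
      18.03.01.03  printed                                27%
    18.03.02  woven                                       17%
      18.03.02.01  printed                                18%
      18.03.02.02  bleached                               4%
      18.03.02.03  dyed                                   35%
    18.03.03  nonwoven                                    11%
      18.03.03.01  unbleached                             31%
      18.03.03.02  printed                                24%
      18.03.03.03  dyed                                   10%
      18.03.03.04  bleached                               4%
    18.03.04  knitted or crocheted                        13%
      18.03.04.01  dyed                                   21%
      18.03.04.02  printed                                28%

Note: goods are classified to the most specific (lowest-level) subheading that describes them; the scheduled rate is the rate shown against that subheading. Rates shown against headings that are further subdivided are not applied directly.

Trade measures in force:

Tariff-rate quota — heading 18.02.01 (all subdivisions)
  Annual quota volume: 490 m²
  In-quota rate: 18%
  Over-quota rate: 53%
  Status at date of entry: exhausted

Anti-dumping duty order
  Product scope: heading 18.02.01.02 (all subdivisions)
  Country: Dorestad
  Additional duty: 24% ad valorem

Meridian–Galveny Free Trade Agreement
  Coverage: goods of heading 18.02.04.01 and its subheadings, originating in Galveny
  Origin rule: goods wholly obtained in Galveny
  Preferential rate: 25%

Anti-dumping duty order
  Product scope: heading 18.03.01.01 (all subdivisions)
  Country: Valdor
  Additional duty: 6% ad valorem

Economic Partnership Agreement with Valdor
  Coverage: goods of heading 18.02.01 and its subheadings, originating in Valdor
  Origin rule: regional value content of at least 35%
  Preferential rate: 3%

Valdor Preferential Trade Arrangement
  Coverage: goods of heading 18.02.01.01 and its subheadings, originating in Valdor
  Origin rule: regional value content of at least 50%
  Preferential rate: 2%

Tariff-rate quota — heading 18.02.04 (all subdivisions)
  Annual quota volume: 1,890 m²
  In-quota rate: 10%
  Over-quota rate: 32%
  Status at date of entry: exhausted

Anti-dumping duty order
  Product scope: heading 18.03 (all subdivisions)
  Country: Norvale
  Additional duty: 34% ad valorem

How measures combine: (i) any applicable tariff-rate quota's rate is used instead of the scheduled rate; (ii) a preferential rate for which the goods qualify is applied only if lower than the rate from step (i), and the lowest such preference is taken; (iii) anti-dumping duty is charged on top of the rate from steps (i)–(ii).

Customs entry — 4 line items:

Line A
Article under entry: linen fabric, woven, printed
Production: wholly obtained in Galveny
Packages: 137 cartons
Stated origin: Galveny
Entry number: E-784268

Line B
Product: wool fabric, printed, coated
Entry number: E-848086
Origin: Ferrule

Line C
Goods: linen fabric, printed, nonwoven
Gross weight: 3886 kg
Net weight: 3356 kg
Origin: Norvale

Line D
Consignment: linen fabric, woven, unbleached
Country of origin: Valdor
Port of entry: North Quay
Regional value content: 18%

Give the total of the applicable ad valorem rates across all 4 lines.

154%

Line A: linen → 18.02; woven → 18.02.01; printed → 18.02.01.01. Scheduled 34%. quota on 18.02.01 exhausted → over-quota 53%; Galveny agreement on 18.02.04.01: 18.02.01.01 not covered. → 53%.
Line B: wool → 18.03; coated → 18.03.01; printed → 18.03.01.03. Scheduled 27%. No special measure applies. → 27%.
Line C: linen → 18.02; nonwoven → 18.02.02; printed → 18.02.02.02. Scheduled 21%. No special measure applies. → 21%.
Line D: linen → 18.02; woven → 18.02.01; unbleached → 18.02.01.02. Scheduled 13%. quota on 18.02.01 exhausted → over-quota 53%; Valdor agreement on 18.02.01: RVC < 35%; Valdor agreement on 18.02.01.01: 18.02.01.02 not covered. → 53%.
Sum: 53% + 27% + 21% + 53% = 154%.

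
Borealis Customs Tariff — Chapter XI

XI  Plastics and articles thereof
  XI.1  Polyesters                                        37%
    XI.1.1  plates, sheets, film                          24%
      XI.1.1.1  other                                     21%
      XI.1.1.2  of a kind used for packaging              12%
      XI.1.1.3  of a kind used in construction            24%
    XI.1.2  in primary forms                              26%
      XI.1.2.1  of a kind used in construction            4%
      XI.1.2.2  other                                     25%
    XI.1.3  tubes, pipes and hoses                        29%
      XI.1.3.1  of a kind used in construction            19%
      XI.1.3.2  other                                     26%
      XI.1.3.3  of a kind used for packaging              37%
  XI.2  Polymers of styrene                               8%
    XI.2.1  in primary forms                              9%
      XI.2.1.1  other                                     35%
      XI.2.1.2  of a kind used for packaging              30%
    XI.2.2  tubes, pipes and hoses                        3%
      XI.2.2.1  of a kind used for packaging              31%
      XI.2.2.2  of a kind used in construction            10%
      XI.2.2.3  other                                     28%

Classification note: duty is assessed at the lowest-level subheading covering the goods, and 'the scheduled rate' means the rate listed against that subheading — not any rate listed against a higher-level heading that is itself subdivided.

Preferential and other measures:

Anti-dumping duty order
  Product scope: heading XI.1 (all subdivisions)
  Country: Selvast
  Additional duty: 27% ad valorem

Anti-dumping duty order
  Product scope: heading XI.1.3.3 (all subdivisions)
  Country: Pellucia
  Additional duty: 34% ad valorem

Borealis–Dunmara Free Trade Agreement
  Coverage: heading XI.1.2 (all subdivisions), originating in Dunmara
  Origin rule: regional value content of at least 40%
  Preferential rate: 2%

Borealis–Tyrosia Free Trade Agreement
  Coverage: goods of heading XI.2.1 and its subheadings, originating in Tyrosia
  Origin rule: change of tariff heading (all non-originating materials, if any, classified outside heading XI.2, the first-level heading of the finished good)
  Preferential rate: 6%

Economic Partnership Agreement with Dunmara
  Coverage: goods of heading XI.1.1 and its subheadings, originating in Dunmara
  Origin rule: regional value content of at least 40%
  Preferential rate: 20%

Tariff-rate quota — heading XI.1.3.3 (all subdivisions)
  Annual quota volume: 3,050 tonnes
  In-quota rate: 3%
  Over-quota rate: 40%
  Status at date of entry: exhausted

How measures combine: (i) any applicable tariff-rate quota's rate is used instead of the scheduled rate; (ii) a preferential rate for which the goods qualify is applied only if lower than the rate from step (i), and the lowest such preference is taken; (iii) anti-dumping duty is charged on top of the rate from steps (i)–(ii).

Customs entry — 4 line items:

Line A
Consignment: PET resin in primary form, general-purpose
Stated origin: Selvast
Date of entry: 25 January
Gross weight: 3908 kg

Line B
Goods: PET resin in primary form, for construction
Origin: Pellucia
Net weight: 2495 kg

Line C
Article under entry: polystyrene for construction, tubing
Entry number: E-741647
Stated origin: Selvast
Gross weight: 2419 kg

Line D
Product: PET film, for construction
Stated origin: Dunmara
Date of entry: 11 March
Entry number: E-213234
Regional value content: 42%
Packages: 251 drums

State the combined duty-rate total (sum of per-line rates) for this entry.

86%

Line A: PET → XI.1; resin in primary form → XI.1.2; general-purpose → XI.1.2.2. Scheduled 25%. anti-dumping (Selvast, XI.1): +27%; total 25% + 27% = 52%. → 52%.
Line B: PET → XI.1; resin in primary form → XI.1.2; for construction → XI.1.2.1. Scheduled 4%. No special measure applies. → 4%.
Line C: polystyrene → XI.2; tubing → XI.2.2; for construction → XI.2.2.2. Scheduled 10%. No special measure applies. → 10%.
Line D: PET → XI.1; film → XI.1.1; for construction → XI.1.1.3. Scheduled 24%. Dunmara agreement on XI.1.2: XI.1.1.3 not covered; Dunmara agreement on XI.1.1: RVC ≥ 40% → 20% available; preferential 20%. → 20%.
Sum: 52% + 4% + 10% + 20% = 86%.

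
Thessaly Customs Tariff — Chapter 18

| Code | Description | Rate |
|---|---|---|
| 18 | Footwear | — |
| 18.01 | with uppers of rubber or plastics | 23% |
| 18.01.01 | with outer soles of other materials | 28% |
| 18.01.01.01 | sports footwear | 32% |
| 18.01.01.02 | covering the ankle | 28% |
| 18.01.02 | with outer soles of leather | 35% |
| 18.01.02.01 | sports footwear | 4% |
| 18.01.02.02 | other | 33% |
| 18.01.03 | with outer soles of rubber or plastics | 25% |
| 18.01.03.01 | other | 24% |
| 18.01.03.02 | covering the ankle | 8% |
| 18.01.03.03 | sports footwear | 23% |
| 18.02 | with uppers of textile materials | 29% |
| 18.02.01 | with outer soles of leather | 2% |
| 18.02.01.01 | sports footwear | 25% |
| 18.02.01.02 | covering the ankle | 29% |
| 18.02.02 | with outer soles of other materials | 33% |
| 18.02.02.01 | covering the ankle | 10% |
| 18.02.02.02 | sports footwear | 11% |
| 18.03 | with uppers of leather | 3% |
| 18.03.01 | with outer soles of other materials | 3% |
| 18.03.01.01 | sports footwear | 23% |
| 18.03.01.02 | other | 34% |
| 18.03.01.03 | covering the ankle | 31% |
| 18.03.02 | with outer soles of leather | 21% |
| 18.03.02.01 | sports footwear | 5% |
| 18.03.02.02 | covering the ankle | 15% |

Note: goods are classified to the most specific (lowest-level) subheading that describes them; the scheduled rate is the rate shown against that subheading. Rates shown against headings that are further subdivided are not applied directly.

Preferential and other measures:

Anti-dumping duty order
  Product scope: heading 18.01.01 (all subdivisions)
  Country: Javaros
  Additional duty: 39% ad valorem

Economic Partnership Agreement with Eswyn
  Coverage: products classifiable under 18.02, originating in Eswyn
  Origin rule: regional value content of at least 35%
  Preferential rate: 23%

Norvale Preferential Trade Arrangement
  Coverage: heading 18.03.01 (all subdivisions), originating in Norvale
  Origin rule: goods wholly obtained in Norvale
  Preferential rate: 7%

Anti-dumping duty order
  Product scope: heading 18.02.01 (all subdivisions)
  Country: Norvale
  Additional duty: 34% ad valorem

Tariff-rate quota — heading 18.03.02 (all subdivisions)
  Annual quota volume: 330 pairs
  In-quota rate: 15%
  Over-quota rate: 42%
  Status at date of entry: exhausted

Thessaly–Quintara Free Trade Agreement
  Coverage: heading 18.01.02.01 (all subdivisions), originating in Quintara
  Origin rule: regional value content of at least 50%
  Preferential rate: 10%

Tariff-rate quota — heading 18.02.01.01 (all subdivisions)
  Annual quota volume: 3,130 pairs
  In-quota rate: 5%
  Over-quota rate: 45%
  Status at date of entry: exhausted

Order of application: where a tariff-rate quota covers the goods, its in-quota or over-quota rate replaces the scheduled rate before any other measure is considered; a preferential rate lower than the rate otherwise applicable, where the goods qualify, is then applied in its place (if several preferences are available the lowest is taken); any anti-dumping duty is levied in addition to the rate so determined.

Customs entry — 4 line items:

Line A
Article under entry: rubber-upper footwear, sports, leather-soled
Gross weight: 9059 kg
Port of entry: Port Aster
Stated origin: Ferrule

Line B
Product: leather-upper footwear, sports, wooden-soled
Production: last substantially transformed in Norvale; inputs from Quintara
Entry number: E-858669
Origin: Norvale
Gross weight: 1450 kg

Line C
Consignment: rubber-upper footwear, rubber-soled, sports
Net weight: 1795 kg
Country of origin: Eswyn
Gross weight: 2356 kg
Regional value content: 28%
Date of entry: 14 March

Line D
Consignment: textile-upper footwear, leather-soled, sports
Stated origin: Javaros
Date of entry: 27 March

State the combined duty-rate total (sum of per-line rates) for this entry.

95%

Line A: rubber-upper → 18.01; leather-soled → 18.01.02; sports → 18.01.02.01. Scheduled 4%. No special measure applies. → 4%.
Line B: leather-upper → 18.03; wooden-soled → 18.03.01; sports → 18.03.01.01. Scheduled 23%. Norvale agreement on 18.03.01: not wholly obtained. → 23%.
Line C: rubber-upper → 18.01; rubber-soled → 18.01.03; sports → 18.01.03.03. Scheduled 23%. Eswyn agreement on 18.02: 18.01.03.03 not covered. → 23%.
Line D: textile-upper → 18.02; leather-soled → 18.02.01; sports → 18.02.01.01. Scheduled 25%. quota on 18.02.01.01 exhausted → over-quota 45%. → 45%.
Sum: 4% + 23% + 23% + 45% = 95%.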